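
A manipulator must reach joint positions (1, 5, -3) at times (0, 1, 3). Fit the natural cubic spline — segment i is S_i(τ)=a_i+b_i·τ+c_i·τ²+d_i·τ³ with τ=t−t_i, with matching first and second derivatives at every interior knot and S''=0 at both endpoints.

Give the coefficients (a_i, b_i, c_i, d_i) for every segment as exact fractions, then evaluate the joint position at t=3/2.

Δ: Δ0=4, Δ1=-4
row 1: diag=6, rhs=-48; c'=1/3, d'=-8
back: M1=-8
M: M0=0, M1=-8, M2=0
seg 0: a=1, c=M0/2=0, d=(M1−M0)/(6·1)=-4/3, b=Δ0−h0·(2M0+M1)/6=16/3
seg 1: a=5, c=M1/2=-4, d=(M2−M1)/(6·2)=2/3, b=Δ1−h1·(2M1+M2)/6=4/3
t_q=3/2 → seg 1, τ=1/2; S=5+4/3·τ+-4·τ²+2/3·τ³=19/4

  seg 0: a=1 b=16/3 c=0 d=-4/3
  seg 1: a=5 b=4/3 c=-4 d=2/3
S(3/2) = 19/4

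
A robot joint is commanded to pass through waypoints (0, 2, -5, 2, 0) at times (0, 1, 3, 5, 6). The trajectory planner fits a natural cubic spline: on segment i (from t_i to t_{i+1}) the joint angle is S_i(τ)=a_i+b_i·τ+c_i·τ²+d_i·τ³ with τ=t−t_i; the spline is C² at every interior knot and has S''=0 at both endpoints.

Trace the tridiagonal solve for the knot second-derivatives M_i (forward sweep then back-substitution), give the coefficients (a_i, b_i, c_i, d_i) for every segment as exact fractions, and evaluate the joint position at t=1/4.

Δ: Δ0=2, Δ1=-7/2, Δ2=7/2, Δ3=-2
row 1: diag=6, rhs=-33; c'=1/3, d'=-11/2
row 2: denom=8−2·1/3=22/3; d'=(42−2·-11/2)/(22/3)=159/22
row 3: denom=6−2·3/11=60/11; d'=(-33−2·159/22)/(60/11)=-87/10
back: M3=-87/10
back: M2=159/22−3/11·-87/10=48/5
back: M1=-11/2−1/3·48/5=-87/10
M: M0=0, M1=-87/10, M2=48/5, M3=-87/10, M4=0
seg 0: a=0, c=M0/2=0, d=(M1−M0)/(6·1)=-29/20, b=Δ0−h0·(2M0+M1)/6=69/20
seg 1: a=2, c=M1/2=-87/20, d=(M2−M1)/(6·2)=61/40, b=Δ1−h1·(2M1+M2)/6=-9/10
seg 2: a=-5, c=M2/2=24/5, d=(M3−M2)/(6·2)=-61/40, b=Δ2−h2·(2M2+M3)/6=0
seg 3: a=2, c=M3/2=-87/20, d=(M4−M3)/(6·1)=29/20, b=Δ3−h3·(2M3+M4)/6=9/10
t_q=1/4 → seg 0, τ=1/4; S=0+69/20·τ+0·τ²+-29/20·τ³=215/256

  seg 0: a=0 b=69/20 c=0 d=-29/20
  seg 1: a=2 b=-9/10 c=-87/20 d=61/40
  seg 2: a=-5 b=0 c=24/5 d=-61/40
  seg 3: a=2 b=9/10 c=-87/20 d=29/20
S(1/4) = 215/256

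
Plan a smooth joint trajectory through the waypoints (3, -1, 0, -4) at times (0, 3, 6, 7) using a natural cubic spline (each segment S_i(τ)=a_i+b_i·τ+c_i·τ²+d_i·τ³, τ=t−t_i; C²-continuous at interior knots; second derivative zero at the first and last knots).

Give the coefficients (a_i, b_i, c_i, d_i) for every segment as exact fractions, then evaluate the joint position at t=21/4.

Δ: Δ0=-4/3, Δ1=1/3, Δ2=-4
row 1: diag=12, rhs=10; c'=1/4, d'=5/6
row 2: denom=8−3·1/4=29/4; d'=(-26−3·5/6)/(29/4)=-114/29
back: M2=-114/29
back: M1=5/6−1/4·-114/29=158/87
M: M0=0, M1=158/87, M2=-114/29, M3=0
seg 0: a=3, c=M0/2=0, d=(M1−M0)/(6·3)=79/783, b=Δ0−h0·(2M0+M1)/6=-65/29
seg 1: a=-1, c=M1/2=79/87, d=(M2−M1)/(6·3)=-250/783, b=Δ1−h1·(2M1+M2)/6=14/29
seg 2: a=0, c=M2/2=-57/29, d=(M3−M2)/(6·1)=19/29, b=Δ2−h2·(2M2+M3)/6=-78/29
t_q=21/4 → seg 1, τ=9/4; S=-1+14/29·τ+79/87·τ²+-250/783·τ³=971/928

  seg 0: a=3 b=-65/29 c=0 d=79/783
  seg 1: a=-1 b=14/29 c=79/87 d=-250/783
  seg 2: a=0 b=-78/29 c=-57/29 d=19/29
S(21/4) = 971/928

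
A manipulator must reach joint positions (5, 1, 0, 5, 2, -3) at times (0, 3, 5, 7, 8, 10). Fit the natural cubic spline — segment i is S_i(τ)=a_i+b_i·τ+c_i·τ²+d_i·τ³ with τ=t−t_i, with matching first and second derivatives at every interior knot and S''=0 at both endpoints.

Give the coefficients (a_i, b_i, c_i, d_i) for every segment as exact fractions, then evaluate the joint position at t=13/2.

  seg 0: a=5 b=-2126/1815 c=0 d=-98/5445
  seg 1: a=1 b=-3008/1815 c=-98/605 d=5377/14520
  seg 2: a=0 b=7763/3630 c=997/484 d=-13643/14520
  seg 3: a=5 b=-148/165 c=-4329/1210 d=5353/3630
  seg 4: a=2 b=-13171/3630 c=512/605 d=-256/1815
S(13/2) = 180881/38720

Δ: Δ0=-4/3, Δ1=-1/2, Δ2=5/2, Δ3=-3, Δ4=-5/2
row 1: diag=10, rhs=5; c'=1/5, d'=1/2
row 2: denom=8−2·1/5=38/5; d'=(18−2·1/2)/(38/5)=85/38
row 3: denom=6−2·5/19=104/19; d'=(-33−2·85/38)/(104/19)=-89/13
row 4: denom=6−1·19/104=605/104; d'=(3−1·-89/13)/(605/104)=1024/605
back: M4=1024/605
back: M3=-89/13−19/104·1024/605=-4329/605
back: M2=85/38−5/19·-4329/605=997/242
back: M1=1/2−1/5·997/242=-196/605
M: M0=0, M1=-196/605, M2=997/242, M3=-4329/605, M4=1024/605, M5=0
seg 0: a=5, c=M0/2=0, d=(M1−M0)/(6·3)=-98/5445, b=Δ0−h0·(2M0+M1)/6=-2126/1815
seg 1: a=1, c=M1/2=-98/605, d=(M2−M1)/(6·2)=5377/14520, b=Δ1−h1·(2M1+M2)/6=-3008/1815
seg 2: a=0, c=M2/2=997/484, d=(M3−M2)/(6·2)=-13643/14520, b=Δ2−h2·(2M2+M3)/6=7763/3630
seg 3: a=5, c=M3/2=-4329/1210, d=(M4−M3)/(6·1)=5353/3630, b=Δ3−h3·(2M3+M4)/6=-148/165
seg 4: a=2, c=M4/2=512/605, d=(M5−M4)/(6·2)=-256/1815, b=Δ4−h4·(2M4+M5)/6=-13171/3630
t_q=13/2 → seg 2, τ=3/2; S=0+7763/3630·τ+997/484·τ²+-13643/14520·τ³=180881/38720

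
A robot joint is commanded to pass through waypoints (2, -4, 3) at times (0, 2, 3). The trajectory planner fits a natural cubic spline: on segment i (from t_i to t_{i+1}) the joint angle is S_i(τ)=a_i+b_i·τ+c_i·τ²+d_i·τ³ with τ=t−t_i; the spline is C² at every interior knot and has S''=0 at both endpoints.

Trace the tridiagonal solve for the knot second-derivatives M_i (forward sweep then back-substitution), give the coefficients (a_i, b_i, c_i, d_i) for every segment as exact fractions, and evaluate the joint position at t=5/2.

  seg 0: a=2 b=-19/3 c=0 d=5/6
  seg 1: a=-4 b=11/3 c=5 d=-5/3
S(5/2) = -9/8

Δ: Δ0=-3, Δ1=7
row 1: diag=6, rhs=60; c'=1/6, d'=10
back: M1=10
M: M0=0, M1=10, M2=0
seg 0: a=2, c=M0/2=0, d=(M1−M0)/(6·2)=5/6, b=Δ0−h0·(2M0+M1)/6=-19/3
seg 1: a=-4, c=M1/2=5, d=(M2−M1)/(6·1)=-5/3, b=Δ1−h1·(2M1+M2)/6=11/3
t_q=5/2 → seg 1, τ=1/2; S=-4+11/3·τ+5·τ²+-5/3·τ³=-9/8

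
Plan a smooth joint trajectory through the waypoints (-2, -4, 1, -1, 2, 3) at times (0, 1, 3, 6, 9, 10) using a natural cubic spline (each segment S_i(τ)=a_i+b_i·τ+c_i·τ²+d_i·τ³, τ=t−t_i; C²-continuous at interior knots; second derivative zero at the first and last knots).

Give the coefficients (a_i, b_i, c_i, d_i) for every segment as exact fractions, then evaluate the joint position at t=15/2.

Δ: Δ0=-2, Δ1=5/2, Δ2=-2/3, Δ3=1, Δ4=1
row 1: diag=6, rhs=27; c'=1/3, d'=9/2
row 2: denom=10−2·1/3=28/3; d'=(-19−2·9/2)/(28/3)=-3
row 3: denom=12−3·9/28=309/28; d'=(10−3·-3)/(309/28)=532/309
row 4: denom=8−3·28/103=740/103; d'=(0−3·532/309)/(740/103)=-133/185
back: M4=-133/185
back: M3=532/309−28/103·-133/185=1064/555
back: M2=-3−9/28·1064/555=-669/185
back: M1=9/2−1/3·-669/185=2111/370
M: M0=0, M1=2111/370, M2=-669/185, M3=1064/555, M4=-133/185, M5=0
seg 0: a=-2, c=M0/2=0, d=(M1−M0)/(6·1)=2111/2220, b=Δ0−h0·(2M0+M1)/6=-6551/2220
seg 1: a=-4, c=M1/2=2111/740, d=(M2−M1)/(6·2)=-3449/4440, b=Δ1−h1·(2M1+M2)/6=-109/1110
seg 2: a=1, c=M2/2=-669/370, d=(M3−M2)/(6·3)=83/270, b=Δ2−h2·(2M2+M3)/6=221/111
seg 3: a=-1, c=M3/2=532/555, d=(M4−M3)/(6·3)=-1463/9990, b=Δ3−h3·(2M3+M4)/6=-619/1110
seg 4: a=2, c=M4/2=-133/370, d=(M5−M4)/(6·1)=133/1110, b=Δ4−h4·(2M4+M5)/6=688/555
t_q=15/2 → seg 3, τ=3/2; S=-1+-619/1110·τ+532/555·τ²+-1463/9990·τ³=-103/592

  seg 0: a=-2 b=-6551/2220 c=0 d=2111/2220
  seg 1: a=-4 b=-109/1110 c=2111/740 d=-3449/4440
  seg 2: a=1 b=221/111 c=-669/370 d=83/270
  seg 3: a=-1 b=-619/1110 c=532/555 d=-1463/9990
  seg 4: a=2 b=688/555 c=-133/370 d=133/1110
S(15/2) = -103/592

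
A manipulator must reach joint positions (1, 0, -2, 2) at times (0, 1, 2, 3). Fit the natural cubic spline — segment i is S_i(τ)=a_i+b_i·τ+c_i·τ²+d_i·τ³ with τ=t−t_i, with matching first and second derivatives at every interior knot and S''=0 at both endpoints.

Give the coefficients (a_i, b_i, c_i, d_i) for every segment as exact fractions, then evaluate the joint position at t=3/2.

  seg 0: a=1 b=-1/3 c=0 d=-2/3
  seg 1: a=0 b=-7/3 c=-2 d=7/3
  seg 2: a=-2 b=2/3 c=5 d=-5/3
S(3/2) = -11/8

Δ: Δ0=-1, Δ1=-2, Δ2=4
row 1: diag=4, rhs=-6; c'=1/4, d'=-3/2
row 2: denom=4−1·1/4=15/4; d'=(36−1·-3/2)/(15/4)=10
back: M2=10
back: M1=-3/2−1/4·10=-4
M: M0=0, M1=-4, M2=10, M3=0
seg 0: a=1, c=M0/2=0, d=(M1−M0)/(6·1)=-2/3, b=Δ0−h0·(2M0+M1)/6=-1/3
seg 1: a=0, c=M1/2=-2, d=(M2−M1)/(6·1)=7/3, b=Δ1−h1·(2M1+M2)/6=-7/3
seg 2: a=-2, c=M2/2=5, d=(M3−M2)/(6·1)=-5/3, b=Δ2−h2·(2M2+M3)/6=2/3
t_q=3/2 → seg 1, τ=1/2; S=0+-7/3·τ+-2·τ²+7/3·τ³=-11/8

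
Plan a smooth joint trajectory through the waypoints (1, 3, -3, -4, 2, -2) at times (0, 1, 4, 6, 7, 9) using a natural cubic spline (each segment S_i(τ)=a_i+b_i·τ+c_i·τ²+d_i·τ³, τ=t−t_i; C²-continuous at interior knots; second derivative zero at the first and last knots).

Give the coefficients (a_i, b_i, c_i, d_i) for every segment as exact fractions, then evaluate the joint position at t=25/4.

  seg 0: a=1 b=11531/4586 c=0 d=-2359/4586
  seg 1: a=3 b=2227/2293 c=-7077/4586 d=845/4586
  seg 2: a=-3 b=-15193/4586 c=264/2293 d=2961/4586
  seg 3: a=-4 b=22451/4586 c=9147/2293 d=-13229/4586
  seg 4: a=2 b=9676/2293 c=-21393/4586 d=7131/9172
S(25/4) = -754853/293504

Δ: Δ0=2, Δ1=-2, Δ2=-1/2, Δ3=6, Δ4=-2
row 1: diag=8, rhs=-24; c'=3/8, d'=-3
row 2: denom=10−3·3/8=71/8; d'=(9−3·-3)/(71/8)=144/71
row 3: denom=6−2·16/71=394/71; d'=(39−2·144/71)/(394/71)=2481/394
row 4: denom=6−1·71/394=2293/394; d'=(-48−1·2481/394)/(2293/394)=-21393/2293
back: M4=-21393/2293
back: M3=2481/394−71/394·-21393/2293=18294/2293
back: M2=144/71−16/71·18294/2293=528/2293
back: M1=-3−3/8·528/2293=-7077/2293
M: M0=0, M1=-7077/2293, M2=528/2293, M3=18294/2293, M4=-21393/2293, M5=0
seg 0: a=1, c=M0/2=0, d=(M1−M0)/(6·1)=-2359/4586, b=Δ0−h0·(2M0+M1)/6=11531/4586
seg 1: a=3, c=M1/2=-7077/4586, d=(M2−M1)/(6·3)=845/4586, b=Δ1−h1·(2M1+M2)/6=2227/2293
seg 2: a=-3, c=M2/2=264/2293, d=(M3−M2)/(6·2)=2961/4586, b=Δ2−h2·(2M2+M3)/6=-15193/4586
seg 3: a=-4, c=M3/2=9147/2293, d=(M4−M3)/(6·1)=-13229/4586, b=Δ3−h3·(2M3+M4)/6=22451/4586
seg 4: a=2, c=M4/2=-21393/4586, d=(M5−M4)/(6·2)=7131/9172, b=Δ4−h4·(2M4+M5)/6=9676/2293
t_q=25/4 → seg 3, τ=1/4; S=-4+22451/4586·τ+9147/2293·τ²+-13229/4586·τ³=-754853/293504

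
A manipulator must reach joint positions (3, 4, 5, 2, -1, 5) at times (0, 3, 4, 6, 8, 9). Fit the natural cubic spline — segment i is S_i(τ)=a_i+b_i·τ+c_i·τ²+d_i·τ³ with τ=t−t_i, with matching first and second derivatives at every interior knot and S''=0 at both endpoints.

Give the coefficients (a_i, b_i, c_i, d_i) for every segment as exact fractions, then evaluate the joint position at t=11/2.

Δ: Δ0=1/3, Δ1=1, Δ2=-3/2, Δ3=-3/2, Δ4=6
row 1: diag=8, rhs=4; c'=1/8, d'=1/2
row 2: denom=6−1·1/8=47/8; d'=(-15−1·1/2)/(47/8)=-124/47
row 3: denom=8−2·16/47=344/47; d'=(0−2·-124/47)/(344/47)=31/43
row 4: denom=6−2·47/172=469/86; d'=(45−2·31/43)/(469/86)=3746/469
back: M4=3746/469
back: M3=31/43−47/172·3746/469=-1371/938
back: M2=-124/47−16/47·-1371/938=-1004/469
back: M1=1/2−1/8·-1004/469=360/469
M: M0=0, M1=360/469, M2=-1004/469, M3=-1371/938, M4=3746/469, M5=0
seg 0: a=3, c=M0/2=0, d=(M1−M0)/(6·3)=20/469, b=Δ0−h0·(2M0+M1)/6=-71/1407
seg 1: a=4, c=M1/2=180/469, d=(M2−M1)/(6·1)=-682/1407, b=Δ1−h1·(2M1+M2)/6=1549/1407
seg 2: a=5, c=M2/2=-502/469, d=(M3−M2)/(6·2)=91/1608, b=Δ2−h2·(2M2+M3)/6=583/1407
seg 3: a=2, c=M3/2=-1371/1876, d=(M4−M3)/(6·2)=8863/11256, b=Δ3−h3·(2M3+M4)/6=-8971/2814
seg 4: a=-1, c=M4/2=1873/469, d=(M5−M4)/(6·1)=-1873/1407, b=Δ4−h4·(2M4+M5)/6=4696/1407
t_q=11/2 → seg 2, τ=3/2; S=5+583/1407·τ+-502/469·τ²+91/1608·τ³=102181/30016

  seg 0: a=3 b=-71/1407 c=0 d=20/469
  seg 1: a=4 b=1549/1407 c=180/469 d=-682/1407
  seg 2: a=5 b=583/1407 c=-502/469 d=91/1608
  seg 3: a=2 b=-8971/2814 c=-1371/1876 d=8863/11256
  seg 4: a=-1 b=4696/1407 c=1873/469 d=-1873/1407
S(11/2) = 102181/30016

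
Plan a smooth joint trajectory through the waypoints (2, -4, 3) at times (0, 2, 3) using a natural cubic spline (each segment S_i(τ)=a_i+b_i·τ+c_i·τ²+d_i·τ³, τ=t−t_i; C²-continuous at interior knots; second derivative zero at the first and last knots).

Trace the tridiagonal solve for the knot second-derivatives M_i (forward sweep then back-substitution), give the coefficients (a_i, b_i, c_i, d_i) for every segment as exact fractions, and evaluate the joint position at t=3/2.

Δ: Δ0=-3, Δ1=7
row 1: diag=6, rhs=60; c'=1/6, d'=10
back: M1=10
M: M0=0, M1=10, M2=0
seg 0: a=2, c=M0/2=0, d=(M1−M0)/(6·2)=5/6, b=Δ0−h0·(2M0+M1)/6=-19/3
seg 1: a=-4, c=M1/2=5, d=(M2−M1)/(6·1)=-5/3, b=Δ1−h1·(2M1+M2)/6=11/3
t_q=3/2 → seg 0, τ=3/2; S=2+-19/3·τ+0·τ²+5/6·τ³=-75/16

  seg 0: a=2 b=-19/3 c=0 d=5/6
  seg 1: a=-4 b=11/3 c=5 d=-5/3
S(3/2) = -75/16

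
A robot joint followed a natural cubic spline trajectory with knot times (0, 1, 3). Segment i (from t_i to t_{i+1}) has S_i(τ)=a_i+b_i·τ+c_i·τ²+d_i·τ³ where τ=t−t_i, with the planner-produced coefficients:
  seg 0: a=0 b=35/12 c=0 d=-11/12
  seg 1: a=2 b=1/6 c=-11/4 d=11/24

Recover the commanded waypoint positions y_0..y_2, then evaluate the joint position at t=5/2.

y_0 = S_0(0) = a_0 = 0
y_1 = S_1(0) = a_1 = 2
y_2 = S_1(2) = -5
t_q=5/2 is in segment 1 (τ=3/2); S_1(τ)=-153/64

y_0=0 y_1=2 y_2=-5
S(5/2) = -153/64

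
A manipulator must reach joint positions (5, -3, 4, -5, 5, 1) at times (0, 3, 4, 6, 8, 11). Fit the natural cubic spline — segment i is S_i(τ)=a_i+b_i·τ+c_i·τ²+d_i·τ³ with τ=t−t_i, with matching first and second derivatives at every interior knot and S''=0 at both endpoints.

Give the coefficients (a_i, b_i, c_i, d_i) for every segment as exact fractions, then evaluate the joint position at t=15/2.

Δ: Δ0=-8/3, Δ1=7, Δ2=-9/2, Δ3=5, Δ4=-4/3
row 1: diag=8, rhs=58; c'=1/8, d'=29/4
row 2: denom=6−1·1/8=47/8; d'=(-69−1·29/4)/(47/8)=-610/47
row 3: denom=8−2·16/47=344/47; d'=(57−2·-610/47)/(344/47)=3899/344
row 4: denom=10−2·47/172=813/86; d'=(-38−2·3899/344)/(813/86)=-10435/1626
back: M4=-10435/1626
back: M3=3899/344−47/172·-10435/1626=21281/1626
back: M2=-610/47−16/47·21281/1626=-14174/813
back: M1=29/4−1/8·-14174/813=7666/813
M: M0=0, M1=7666/813, M2=-14174/813, M3=21281/1626, M4=-10435/1626, M5=0
seg 0: a=5, c=M0/2=0, d=(M1−M0)/(6·3)=3833/7317, b=Δ0−h0·(2M0+M1)/6=-6001/813
seg 1: a=-3, c=M1/2=3833/813, d=(M2−M1)/(6·1)=-3640/813, b=Δ1−h1·(2M1+M2)/6=5498/813
seg 2: a=4, c=M2/2=-7087/813, d=(M3−M2)/(6·2)=16543/6504, b=Δ2−h2·(2M2+M3)/6=748/271
seg 3: a=-5, c=M3/2=21281/3252, d=(M4−M3)/(6·2)=-881/542, b=Δ3−h3·(2M3+M4)/6=-2579/1626
seg 4: a=5, c=M4/2=-10435/3252, d=(M5−M4)/(6·3)=10435/29268, b=Δ4−h4·(2M4+M5)/6=8267/1626
t_q=15/2 → seg 3, τ=3/2; S=-5+-2579/1626·τ+21281/3252·τ²+-881/542·τ³=2015/1084

  seg 0: a=5 b=-6001/813 c=0 d=3833/7317
  seg 1: a=-3 b=5498/813 c=3833/813 d=-3640/813
  seg 2: a=4 b=748/271 c=-7087/813 d=16543/6504
  seg 3: a=-5 b=-2579/1626 c=21281/3252 d=-881/542
  seg 4: a=5 b=8267/1626 c=-10435/3252 d=10435/29268
S(15/2) = 2015/1084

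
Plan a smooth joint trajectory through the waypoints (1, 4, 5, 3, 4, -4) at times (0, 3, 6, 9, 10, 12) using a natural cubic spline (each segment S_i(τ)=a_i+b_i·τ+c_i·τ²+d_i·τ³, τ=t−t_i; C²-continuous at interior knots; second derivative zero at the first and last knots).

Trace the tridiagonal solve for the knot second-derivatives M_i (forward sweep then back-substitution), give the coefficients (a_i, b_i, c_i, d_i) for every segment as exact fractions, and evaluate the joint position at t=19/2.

Δ: Δ0=1, Δ1=1/3, Δ2=-2/3, Δ3=1, Δ4=-4
row 1: diag=12, rhs=-4; c'=1/4, d'=-1/3
row 2: denom=12−3·1/4=45/4; d'=(-6−3·-1/3)/(45/4)=-4/9
row 3: denom=8−3·4/15=36/5; d'=(10−3·-4/9)/(36/5)=85/54
row 4: denom=6−1·5/36=211/36; d'=(-30−1·85/54)/(211/36)=-3410/633
back: M4=-3410/633
back: M3=85/54−5/36·-3410/633=490/211
back: M2=-4/9−4/15·490/211=-2020/1899
back: M1=-1/3−1/4·-2020/1899=-128/1899
M: M0=0, M1=-128/1899, M2=-2020/1899, M3=490/211, M4=-3410/633, M5=0
seg 0: a=1, c=M0/2=0, d=(M1−M0)/(6·3)=-64/17091, b=Δ0−h0·(2M0+M1)/6=1963/1899
seg 1: a=4, c=M1/2=-64/1899, d=(M2−M1)/(6·3)=-946/17091, b=Δ1−h1·(2M1+M2)/6=1771/1899
seg 2: a=5, c=M2/2=-1010/1899, d=(M3−M2)/(6·3)=3215/17091, b=Δ2−h2·(2M2+M3)/6=-1451/1899
seg 3: a=3, c=M3/2=245/211, d=(M4−M3)/(6·1)=-2440/1899, b=Δ3−h3·(2M3+M4)/6=2134/1899
seg 4: a=4, c=M4/2=-1705/633, d=(M5−M4)/(6·2)=1705/3798, b=Δ4−h4·(2M4+M5)/6=-776/1899
t_q=19/2 → seg 3, τ=1/2; S=3+2134/1899·τ+245/211·τ²+-2440/1899·τ³=9347/2532

  seg 0: a=1 b=1963/1899 c=0 d=-64/17091
  seg 1: a=4 b=1771/1899 c=-64/1899 d=-946/17091
  seg 2: a=5 b=-1451/1899 c=-1010/1899 d=3215/17091
  seg 3: a=3 b=2134/1899 c=245/211 d=-2440/1899
  seg 4: a=4 b=-776/1899 c=-1705/633 d=1705/3798
S(19/2) = 9347/2532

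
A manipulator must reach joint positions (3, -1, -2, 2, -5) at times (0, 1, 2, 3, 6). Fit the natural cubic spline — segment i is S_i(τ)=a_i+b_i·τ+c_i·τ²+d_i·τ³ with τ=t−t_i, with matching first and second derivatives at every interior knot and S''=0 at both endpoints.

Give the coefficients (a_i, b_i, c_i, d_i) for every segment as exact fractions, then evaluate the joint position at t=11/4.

Δ: Δ0=-4, Δ1=-1, Δ2=4, Δ3=-7/3
row 1: diag=4, rhs=18; c'=1/4, d'=9/2
row 2: denom=4−1·1/4=15/4; d'=(30−1·9/2)/(15/4)=34/5
row 3: denom=8−1·4/15=116/15; d'=(-38−1·34/5)/(116/15)=-168/29
back: M3=-168/29
back: M2=34/5−4/15·-168/29=242/29
back: M1=9/2−1/4·242/29=70/29
M: M0=0, M1=70/29, M2=242/29, M3=-168/29, M4=0
seg 0: a=3, c=M0/2=0, d=(M1−M0)/(6·1)=35/87, b=Δ0−h0·(2M0+M1)/6=-383/87
seg 1: a=-1, c=M1/2=35/29, d=(M2−M1)/(6·1)=86/87, b=Δ1−h1·(2M1+M2)/6=-278/87
seg 2: a=-2, c=M2/2=121/29, d=(M3−M2)/(6·1)=-205/87, b=Δ2−h2·(2M2+M3)/6=190/87
seg 3: a=2, c=M3/2=-84/29, d=(M4−M3)/(6·3)=28/87, b=Δ3−h3·(2M3+M4)/6=301/87
t_q=11/4 → seg 2, τ=3/4; S=-2+190/87·τ+121/29·τ²+-205/87·τ³=1839/1856

  seg 0: a=3 b=-383/87 c=0 d=35/87
  seg 1: a=-1 b=-278/87 c=35/29 d=86/87
  seg 2: a=-2 b=190/87 c=121/29 d=-205/87
  seg 3: a=2 b=301/87 c=-84/29 d=28/87
S(11/4) = 1839/1856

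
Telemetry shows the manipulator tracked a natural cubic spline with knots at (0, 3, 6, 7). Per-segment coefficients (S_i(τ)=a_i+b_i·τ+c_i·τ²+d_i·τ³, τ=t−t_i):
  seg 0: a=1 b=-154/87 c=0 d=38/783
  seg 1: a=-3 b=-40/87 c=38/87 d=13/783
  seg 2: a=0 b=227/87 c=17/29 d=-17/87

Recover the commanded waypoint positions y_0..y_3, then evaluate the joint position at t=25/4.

y_0=1 y_1=-3 y_2=0 y_3=3
S(25/4) = 1273/1856

y_0 = S_0(0) = a_0 = 1
y_1 = S_1(0) = a_1 = -3
y_2 = S_2(0) = a_2 = 0
y_3 = S_2(1) = 3
t_q=25/4 is in segment 2 (τ=1/4); S_2(τ)=1273/1856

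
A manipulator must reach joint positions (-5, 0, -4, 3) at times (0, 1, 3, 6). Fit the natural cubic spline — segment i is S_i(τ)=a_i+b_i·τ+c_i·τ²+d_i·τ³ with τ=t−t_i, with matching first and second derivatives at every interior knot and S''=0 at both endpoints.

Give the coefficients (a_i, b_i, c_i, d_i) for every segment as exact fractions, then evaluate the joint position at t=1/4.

Δ: Δ0=5, Δ1=-2, Δ2=7/3
row 1: diag=6, rhs=-42; c'=1/3, d'=-7
row 2: denom=10−2·1/3=28/3; d'=(26−2·-7)/(28/3)=30/7
back: M2=30/7
back: M1=-7−1/3·30/7=-59/7
M: M0=0, M1=-59/7, M2=30/7, M3=0
seg 0: a=-5, c=M0/2=0, d=(M1−M0)/(6·1)=-59/42, b=Δ0−h0·(2M0+M1)/6=269/42
seg 1: a=0, c=M1/2=-59/14, d=(M2−M1)/(6·2)=89/84, b=Δ1−h1·(2M1+M2)/6=46/21
seg 2: a=-4, c=M2/2=15/7, d=(M3−M2)/(6·3)=-5/21, b=Δ2−h2·(2M2+M3)/6=-41/21
t_q=1/4 → seg 0, τ=1/4; S=-5+269/42·τ+0·τ²+-59/42·τ³=-3065/896

  seg 0: a=-5 b=269/42 c=0 d=-59/42
  seg 1: a=0 b=46/21 c=-59/14 d=89/84
  seg 2: a=-4 b=-41/21 c=15/7 d=-5/21
S(1/4) = -3065/896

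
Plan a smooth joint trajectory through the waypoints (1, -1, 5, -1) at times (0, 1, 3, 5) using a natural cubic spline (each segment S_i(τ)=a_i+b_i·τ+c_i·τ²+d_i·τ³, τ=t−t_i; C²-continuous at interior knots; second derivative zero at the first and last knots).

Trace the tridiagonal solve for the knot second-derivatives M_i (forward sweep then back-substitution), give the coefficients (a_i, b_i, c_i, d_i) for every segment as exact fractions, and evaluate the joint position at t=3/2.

  seg 0: a=1 b=-35/11 c=0 d=13/11
  seg 1: a=-1 b=4/11 c=39/11 d=-49/44
  seg 2: a=5 b=13/11 c=-69/22 d=23/44
S(3/2) = -25/352

Δ: Δ0=-2, Δ1=3, Δ2=-3
row 1: diag=6, rhs=30; c'=1/3, d'=5
row 2: denom=8−2·1/3=22/3; d'=(-36−2·5)/(22/3)=-69/11
back: M2=-69/11
back: M1=5−1/3·-69/11=78/11
M: M0=0, M1=78/11, M2=-69/11, M3=0
seg 0: a=1, c=M0/2=0, d=(M1−M0)/(6·1)=13/11, b=Δ0−h0·(2M0+M1)/6=-35/11
seg 1: a=-1, c=M1/2=39/11, d=(M2−M1)/(6·2)=-49/44, b=Δ1−h1·(2M1+M2)/6=4/11
seg 2: a=5, c=M2/2=-69/22, d=(M3−M2)/(6·2)=23/44, b=Δ2−h2·(2M2+M3)/6=13/11
t_q=3/2 → seg 1, τ=1/2; S=-1+4/11·τ+39/11·τ²+-49/44·τ³=-25/352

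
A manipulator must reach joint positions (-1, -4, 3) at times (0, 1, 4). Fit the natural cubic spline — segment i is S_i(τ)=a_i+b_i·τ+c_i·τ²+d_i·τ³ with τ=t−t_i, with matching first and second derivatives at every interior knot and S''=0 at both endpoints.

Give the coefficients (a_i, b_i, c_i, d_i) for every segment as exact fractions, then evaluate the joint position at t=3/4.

Δ: Δ0=-3, Δ1=7/3
row 1: diag=8, rhs=32; c'=3/8, d'=4
back: M1=4
M: M0=0, M1=4, M2=0
seg 0: a=-1, c=M0/2=0, d=(M1−M0)/(6·1)=2/3, b=Δ0−h0·(2M0+M1)/6=-11/3
seg 1: a=-4, c=M1/2=2, d=(M2−M1)/(6·3)=-2/9, b=Δ1−h1·(2M1+M2)/6=-5/3
t_q=3/4 → seg 0, τ=3/4; S=-1+-11/3·τ+0·τ²+2/3·τ³=-111/32

  seg 0: a=-1 b=-11/3 c=0 d=2/3
  seg 1: a=-4 b=-5/3 c=2 d=-2/9
S(3/4) = -111/32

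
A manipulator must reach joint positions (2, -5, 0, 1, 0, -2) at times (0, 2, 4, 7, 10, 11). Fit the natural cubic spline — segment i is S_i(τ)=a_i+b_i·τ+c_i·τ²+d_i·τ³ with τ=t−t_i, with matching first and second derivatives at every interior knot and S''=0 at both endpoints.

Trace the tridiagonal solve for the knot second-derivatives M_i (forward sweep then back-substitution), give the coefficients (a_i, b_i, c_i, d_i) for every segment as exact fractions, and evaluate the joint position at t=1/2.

  seg 0: a=2 b=-2621/503 c=0 d=1721/4024
  seg 1: a=-5 b=-79/1006 c=5163/2012 d=-2569/4024
  seg 2: a=0 b=1270/503 c=-636/503 d=2417/13581
  seg 3: a=1 b=-129/503 c=509/1509 d=-1643/13581
  seg 4: a=0 b=-754/503 c=-378/503 d=126/503
S(1/2) = -17767/32192

Δ: Δ0=-7/2, Δ1=5/2, Δ2=1/3, Δ3=-1/3, Δ4=-2
row 1: diag=8, rhs=36; c'=1/4, d'=9/2
row 2: denom=10−2·1/4=19/2; d'=(-13−2·9/2)/(19/2)=-44/19
row 3: denom=12−3·6/19=210/19; d'=(-4−3·-44/19)/(210/19)=4/15
row 4: denom=8−3·19/70=503/70; d'=(-10−3·4/15)/(503/70)=-756/503
back: M4=-756/503
back: M3=4/15−19/70·-756/503=1018/1509
back: M2=-44/19−6/19·1018/1509=-1272/503
back: M1=9/2−1/4·-1272/503=5163/1006
M: M0=0, M1=5163/1006, M2=-1272/503, M3=1018/1509, M4=-756/503, M5=0
seg 0: a=2, c=M0/2=0, d=(M1−M0)/(6·2)=1721/4024, b=Δ0−h0·(2M0+M1)/6=-2621/503
seg 1: a=-5, c=M1/2=5163/2012, d=(M2−M1)/(6·2)=-2569/4024, b=Δ1−h1·(2M1+M2)/6=-79/1006
seg 2: a=0, c=M2/2=-636/503, d=(M3−M2)/(6·3)=2417/13581, b=Δ2−h2·(2M2+M3)/6=1270/503
seg 3: a=1, c=M3/2=509/1509, d=(M4−M3)/(6·3)=-1643/13581, b=Δ3−h3·(2M3+M4)/6=-129/503
seg 4: a=0, c=M4/2=-378/503, d=(M5−M4)/(6·1)=126/503, b=Δ4−h4·(2M4+M5)/6=-754/503
t_q=1/2 → seg 0, τ=1/2; S=2+-2621/503·τ+0·τ²+1721/4024·τ³=-17767/32192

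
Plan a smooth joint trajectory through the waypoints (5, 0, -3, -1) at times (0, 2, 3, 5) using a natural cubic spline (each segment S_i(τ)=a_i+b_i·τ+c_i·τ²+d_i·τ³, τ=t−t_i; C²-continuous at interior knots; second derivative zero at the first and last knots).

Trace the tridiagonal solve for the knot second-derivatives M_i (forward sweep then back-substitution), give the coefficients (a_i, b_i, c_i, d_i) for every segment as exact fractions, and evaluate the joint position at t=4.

Δ: Δ0=-5/2, Δ1=-3, Δ2=1
row 1: diag=6, rhs=-3; c'=1/6, d'=-1/2
row 2: denom=6−1·1/6=35/6; d'=(24−1·-1/2)/(35/6)=21/5
back: M2=21/5
back: M1=-1/2−1/6·21/5=-6/5
M: M0=0, M1=-6/5, M2=21/5, M3=0
seg 0: a=5, c=M0/2=0, d=(M1−M0)/(6·2)=-1/10, b=Δ0−h0·(2M0+M1)/6=-21/10
seg 1: a=0, c=M1/2=-3/5, d=(M2−M1)/(6·1)=9/10, b=Δ1−h1·(2M1+M2)/6=-33/10
seg 2: a=-3, c=M2/2=21/10, d=(M3−M2)/(6·2)=-7/20, b=Δ2−h2·(2M2+M3)/6=-9/5
t_q=4 → seg 2, τ=1; S=-3+-9/5·τ+21/10·τ²+-7/20·τ³=-61/20

  seg 0: a=5 b=-21/10 c=0 d=-1/10
  seg 1: a=0 b=-33/10 c=-3/5 d=9/10
  seg 2: a=-3 b=-9/5 c=21/10 d=-7/20
S(4) = -61/20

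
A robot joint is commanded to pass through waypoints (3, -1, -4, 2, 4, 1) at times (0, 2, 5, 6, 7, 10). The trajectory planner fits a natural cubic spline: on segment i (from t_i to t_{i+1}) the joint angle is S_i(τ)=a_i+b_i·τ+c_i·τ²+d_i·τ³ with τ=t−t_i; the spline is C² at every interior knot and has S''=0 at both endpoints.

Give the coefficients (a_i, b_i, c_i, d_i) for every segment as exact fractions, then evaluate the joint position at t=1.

  seg 0: a=3 b=-1082/707 c=0 d=-83/707
  seg 1: a=-1 b=-2078/707 c=-498/707 d=955/2121
  seg 2: a=-4 b=3529/707 c=2367/707 d=-1654/707
  seg 3: a=2 b=3301/707 c=-2595/707 d=708/707
  seg 4: a=4 b=235/707 c=-471/707 d=157/2121
S(1) = 956/707

Δ: Δ0=-2, Δ1=-1, Δ2=6, Δ3=2, Δ4=-1
row 1: diag=10, rhs=6; c'=3/10, d'=3/5
row 2: denom=8−3·3/10=71/10; d'=(42−3·3/5)/(71/10)=402/71
row 3: denom=4−1·10/71=274/71; d'=(-24−1·402/71)/(274/71)=-1053/137
row 4: denom=8−1·71/274=2121/274; d'=(-18−1·-1053/137)/(2121/274)=-942/707
back: M4=-942/707
back: M3=-1053/137−71/274·-942/707=-5190/707
back: M2=402/71−10/71·-5190/707=4734/707
back: M1=3/5−3/10·4734/707=-996/707
M: M0=0, M1=-996/707, M2=4734/707, M3=-5190/707, M4=-942/707, M5=0
seg 0: a=3, c=M0/2=0, d=(M1−M0)/(6·2)=-83/707, b=Δ0−h0·(2M0+M1)/6=-1082/707
seg 1: a=-1, c=M1/2=-498/707, d=(M2−M1)/(6·3)=955/2121, b=Δ1−h1·(2M1+M2)/6=-2078/707
seg 2: a=-4, c=M2/2=2367/707, d=(M3−M2)/(6·1)=-1654/707, b=Δ2−h2·(2M2+M3)/6=3529/707
seg 3: a=2, c=M3/2=-2595/707, d=(M4−M3)/(6·1)=708/707, b=Δ3−h3·(2M3+M4)/6=3301/707
seg 4: a=4, c=M4/2=-471/707, d=(M5−M4)/(6·3)=157/2121, b=Δ4−h4·(2M4+M5)/6=235/707
t_q=1 → seg 0, τ=1; S=3+-1082/707·τ+0·τ²+-83/707·τ³=956/707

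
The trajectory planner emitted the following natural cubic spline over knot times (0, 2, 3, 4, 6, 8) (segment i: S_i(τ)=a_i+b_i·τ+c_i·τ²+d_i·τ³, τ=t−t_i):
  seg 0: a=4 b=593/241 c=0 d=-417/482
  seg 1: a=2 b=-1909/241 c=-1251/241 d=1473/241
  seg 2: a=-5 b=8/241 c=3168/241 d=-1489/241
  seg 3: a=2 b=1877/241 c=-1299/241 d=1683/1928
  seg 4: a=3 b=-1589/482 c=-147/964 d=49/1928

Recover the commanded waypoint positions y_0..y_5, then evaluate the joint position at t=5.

y_0=4 y_1=2 y_2=-5 y_3=2 y_4=3 y_5=-4
S(5) = 10163/1928

y_0 = S_0(0) = a_0 = 4
y_1 = S_1(0) = a_1 = 2
y_2 = S_2(0) = a_2 = -5
y_3 = S_3(0) = a_3 = 2
y_4 = S_4(0) = a_4 = 3
y_5 = S_4(2) = -4
t_q=5 is in segment 3 (τ=1); S_3(τ)=10163/1928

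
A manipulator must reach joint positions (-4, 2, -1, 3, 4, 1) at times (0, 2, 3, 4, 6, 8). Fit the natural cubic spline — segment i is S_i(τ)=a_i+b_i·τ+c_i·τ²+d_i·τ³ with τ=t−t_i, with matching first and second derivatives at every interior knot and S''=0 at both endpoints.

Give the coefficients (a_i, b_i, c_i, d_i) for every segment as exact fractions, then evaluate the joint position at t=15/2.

  seg 0: a=-4 b=1393/241 c=0 d=-335/482
  seg 1: a=2 b=-617/241 c=-1005/241 d=899/241
  seg 2: a=-1 b=70/241 c=1692/241 d=-798/241
  seg 3: a=3 b=1060/241 c=-702/241 d=929/1928
  seg 4: a=4 b=-709/482 c=-21/964 d=7/1928
S(15/2) = 27097/15424

Δ: Δ0=3, Δ1=-3, Δ2=4, Δ3=1/2, Δ4=-3/2
row 1: diag=6, rhs=-36; c'=1/6, d'=-6
row 2: denom=4−1·1/6=23/6; d'=(42−1·-6)/(23/6)=288/23
row 3: denom=6−1·6/23=132/23; d'=(-21−1·288/23)/(132/23)=-257/44
row 4: denom=8−2·23/66=241/33; d'=(-12−2·-257/44)/(241/33)=-21/482
back: M4=-21/482
back: M3=-257/44−23/66·-21/482=-1404/241
back: M2=288/23−6/23·-1404/241=3384/241
back: M1=-6−1/6·3384/241=-2010/241
M: M0=0, M1=-2010/241, M2=3384/241, M3=-1404/241, M4=-21/482, M5=0
seg 0: a=-4, c=M0/2=0, d=(M1−M0)/(6·2)=-335/482, b=Δ0−h0·(2M0+M1)/6=1393/241
seg 1: a=2, c=M1/2=-1005/241, d=(M2−M1)/(6·1)=899/241, b=Δ1−h1·(2M1+M2)/6=-617/241
seg 2: a=-1, c=M2/2=1692/241, d=(M3−M2)/(6·1)=-798/241, b=Δ2−h2·(2M2+M3)/6=70/241
seg 3: a=3, c=M3/2=-702/241, d=(M4−M3)/(6·2)=929/1928, b=Δ3−h3·(2M3+M4)/6=1060/241
seg 4: a=4, c=M4/2=-21/964, d=(M5−M4)/(6·2)=7/1928, b=Δ4−h4·(2M4+M5)/6=-709/482
t_q=15/2 → seg 4, τ=3/2; S=4+-709/482·τ+-21/964·τ²+7/1928·τ³=27097/15424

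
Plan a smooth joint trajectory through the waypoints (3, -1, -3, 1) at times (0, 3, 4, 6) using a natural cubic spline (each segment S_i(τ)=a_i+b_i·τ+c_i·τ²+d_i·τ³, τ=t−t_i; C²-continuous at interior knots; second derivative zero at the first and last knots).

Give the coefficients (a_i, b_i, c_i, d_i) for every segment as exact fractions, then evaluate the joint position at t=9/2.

Δ: Δ0=-4/3, Δ1=-2, Δ2=2
row 1: diag=8, rhs=-4; c'=1/8, d'=-1/2
row 2: denom=6−1·1/8=47/8; d'=(24−1·-1/2)/(47/8)=196/47
back: M2=196/47
back: M1=-1/2−1/8·196/47=-48/47
M: M0=0, M1=-48/47, M2=196/47, M3=0
seg 0: a=3, c=M0/2=0, d=(M1−M0)/(6·3)=-8/141, b=Δ0−h0·(2M0+M1)/6=-116/141
seg 1: a=-1, c=M1/2=-24/47, d=(M2−M1)/(6·1)=122/141, b=Δ1−h1·(2M1+M2)/6=-332/141
seg 2: a=-3, c=M2/2=98/47, d=(M3−M2)/(6·2)=-49/141, b=Δ2−h2·(2M2+M3)/6=-110/141
t_q=9/2 → seg 2, τ=1/2; S=-3+-110/141·τ+98/47·τ²+-49/141·τ³=-1095/376

  seg 0: a=3 b=-116/141 c=0 d=-8/141
  seg 1: a=-1 b=-332/141 c=-24/47 d=122/141
  seg 2: a=-3 b=-110/141 c=98/47 d=-49/141
S(9/2) = -1095/376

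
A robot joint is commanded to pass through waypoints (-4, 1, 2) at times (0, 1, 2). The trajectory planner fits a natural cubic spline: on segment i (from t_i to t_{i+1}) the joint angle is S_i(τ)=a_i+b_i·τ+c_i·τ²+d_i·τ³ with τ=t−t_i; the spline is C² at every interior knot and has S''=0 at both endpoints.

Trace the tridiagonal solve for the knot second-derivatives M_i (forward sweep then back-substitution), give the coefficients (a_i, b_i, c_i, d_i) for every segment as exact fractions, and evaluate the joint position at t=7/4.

Δ: Δ0=5, Δ1=1
row 1: diag=4, rhs=-24; c'=1/4, d'=-6
back: M1=-6
M: M0=0, M1=-6, M2=0
seg 0: a=-4, c=M0/2=0, d=(M1−M0)/(6·1)=-1, b=Δ0−h0·(2M0+M1)/6=6
seg 1: a=1, c=M1/2=-3, d=(M2−M1)/(6·1)=1, b=Δ1−h1·(2M1+M2)/6=3
t_q=7/4 → seg 1, τ=3/4; S=1+3·τ+-3·τ²+1·τ³=127/64

  seg 0: a=-4 b=6 c=0 d=-1
  seg 1: a=1 b=3 c=-3 d=1
S(7/4) = 127/64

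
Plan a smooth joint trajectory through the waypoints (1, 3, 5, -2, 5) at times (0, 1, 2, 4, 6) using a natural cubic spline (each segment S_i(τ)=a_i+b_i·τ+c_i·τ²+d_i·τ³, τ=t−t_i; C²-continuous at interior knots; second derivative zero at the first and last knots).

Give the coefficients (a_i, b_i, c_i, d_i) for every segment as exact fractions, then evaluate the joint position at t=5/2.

Δ: Δ0=2, Δ1=2, Δ2=-7/2, Δ3=7/2
row 1: diag=4, rhs=0; c'=1/4, d'=0
row 2: denom=6−1·1/4=23/4; d'=(-33−1·0)/(23/4)=-132/23
row 3: denom=8−2·8/23=168/23; d'=(42−2·-132/23)/(168/23)=205/28
back: M3=205/28
back: M2=-132/23−8/23·205/28=-58/7
back: M1=0−1/4·-58/7=29/14
M: M0=0, M1=29/14, M2=-58/7, M3=205/28, M4=0
seg 0: a=1, c=M0/2=0, d=(M1−M0)/(6·1)=29/84, b=Δ0−h0·(2M0+M1)/6=139/84
seg 1: a=3, c=M1/2=29/28, d=(M2−M1)/(6·1)=-145/84, b=Δ1−h1·(2M1+M2)/6=113/42
seg 2: a=5, c=M2/2=-29/7, d=(M3−M2)/(6·2)=437/336, b=Δ2−h2·(2M2+M3)/6=-5/12
seg 3: a=-2, c=M3/2=205/56, d=(M4−M3)/(6·2)=-205/336, b=Δ3−h3·(2M3+M4)/6=-29/21
t_q=5/2 → seg 2, τ=1/2; S=5+-5/12·τ+-29/7·τ²+437/336·τ³=3511/896

  seg 0: a=1 b=139/84 c=0 d=29/84
  seg 1: a=3 b=113/42 c=29/28 d=-145/84
  seg 2: a=5 b=-5/12 c=-29/7 d=437/336
  seg 3: a=-2 b=-29/21 c=205/56 d=-205/336
S(5/2) = 3511/896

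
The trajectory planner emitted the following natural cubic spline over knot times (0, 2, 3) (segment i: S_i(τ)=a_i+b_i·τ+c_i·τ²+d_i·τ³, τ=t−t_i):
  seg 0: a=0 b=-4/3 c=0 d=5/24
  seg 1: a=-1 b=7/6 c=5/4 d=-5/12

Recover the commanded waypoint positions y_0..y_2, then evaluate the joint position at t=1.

y_0=0 y_1=-1 y_2=1
S(1) = -9/8

y_0 = S_0(0) = a_0 = 0
y_1 = S_1(0) = a_1 = -1
y_2 = S_1(1) = 1
t_q=1 is in segment 0 (τ=1); S_0(τ)=-9/8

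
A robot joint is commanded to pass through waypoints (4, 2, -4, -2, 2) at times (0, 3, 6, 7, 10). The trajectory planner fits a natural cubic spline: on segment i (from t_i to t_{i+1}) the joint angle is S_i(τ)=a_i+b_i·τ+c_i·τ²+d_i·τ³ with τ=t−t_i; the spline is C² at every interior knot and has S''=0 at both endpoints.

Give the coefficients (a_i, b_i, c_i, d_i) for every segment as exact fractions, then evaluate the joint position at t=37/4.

Δ: Δ0=-2/3, Δ1=-2, Δ2=2, Δ3=4/3
row 1: diag=12, rhs=-8; c'=1/4, d'=-2/3
row 2: denom=8−3·1/4=29/4; d'=(24−3·-2/3)/(29/4)=104/29
row 3: denom=8−1·4/29=228/29; d'=(-4−1·104/29)/(228/29)=-55/57
back: M3=-55/57
back: M2=104/29−4/29·-55/57=212/57
back: M1=-2/3−1/4·212/57=-91/57
M: M0=0, M1=-91/57, M2=212/57, M3=-55/57, M4=0
seg 0: a=4, c=M0/2=0, d=(M1−M0)/(6·3)=-91/1026, b=Δ0−h0·(2M0+M1)/6=5/38
seg 1: a=2, c=M1/2=-91/114, d=(M2−M1)/(6·3)=101/342, b=Δ1−h1·(2M1+M2)/6=-43/19
seg 2: a=-4, c=M2/2=106/57, d=(M3−M2)/(6·1)=-89/114, b=Δ2−h2·(2M2+M3)/6=35/38
seg 3: a=-2, c=M3/2=-55/114, d=(M4−M3)/(6·3)=55/1026, b=Δ3−h3·(2M3+M4)/6=131/57
t_q=37/4 → seg 3, τ=9/4; S=-2+131/57·τ+-55/114·τ²+55/1026·τ³=3257/2432

  seg 0: a=4 b=5/38 c=0 d=-91/1026
  seg 1: a=2 b=-43/19 c=-91/114 d=101/342
  seg 2: a=-4 b=35/38 c=106/57 d=-89/114
  seg 3: a=-2 b=131/57 c=-55/114 d=55/1026
S(37/4) = 3257/2432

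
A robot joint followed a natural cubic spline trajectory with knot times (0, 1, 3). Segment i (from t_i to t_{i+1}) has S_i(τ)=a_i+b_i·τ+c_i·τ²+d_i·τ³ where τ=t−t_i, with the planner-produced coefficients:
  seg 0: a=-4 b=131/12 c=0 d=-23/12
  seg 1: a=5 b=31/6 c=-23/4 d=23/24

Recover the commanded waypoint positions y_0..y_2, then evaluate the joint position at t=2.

y_0 = S_0(0) = a_0 = -4
y_1 = S_1(0) = a_1 = 5
y_2 = S_1(2) = 0
t_q=2 is in segment 1 (τ=1); S_1(τ)=43/8

y_0=-4 y_1=5 y_2=0
S(2) = 43/8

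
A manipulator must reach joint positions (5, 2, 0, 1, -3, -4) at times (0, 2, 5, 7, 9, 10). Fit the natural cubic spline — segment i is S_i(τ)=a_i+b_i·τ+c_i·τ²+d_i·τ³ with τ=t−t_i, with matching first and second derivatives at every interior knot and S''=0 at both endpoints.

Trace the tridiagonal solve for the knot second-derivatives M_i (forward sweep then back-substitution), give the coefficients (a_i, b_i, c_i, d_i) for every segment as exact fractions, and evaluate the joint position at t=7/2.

Δ: Δ0=-3/2, Δ1=-2/3, Δ2=1/2, Δ3=-2, Δ4=-1
row 1: diag=10, rhs=5; c'=3/10, d'=1/2
row 2: denom=10−3·3/10=91/10; d'=(7−3·1/2)/(91/10)=55/91
row 3: denom=8−2·20/91=688/91; d'=(-15−2·55/91)/(688/91)=-1475/688
row 4: denom=6−2·91/344=941/172; d'=(6−2·-1475/688)/(941/172)=3539/1882
back: M4=3539/1882
back: M3=-1475/688−91/344·3539/1882=-4971/1882
back: M2=55/91−20/91·-4971/1882=1115/941
back: M1=1/2−3/10·1115/941=136/941
M: M0=0, M1=136/941, M2=1115/941, M3=-4971/1882, M4=3539/1882, M5=0
seg 0: a=5, c=M0/2=0, d=(M1−M0)/(6·2)=34/2823, b=Δ0−h0·(2M0+M1)/6=-8741/5646
seg 1: a=2, c=M1/2=68/941, d=(M2−M1)/(6·3)=979/16938, b=Δ1−h1·(2M1+M2)/6=-7925/5646
seg 2: a=0, c=M2/2=1115/1882, d=(M3−M2)/(6·2)=-7201/22584, b=Δ2−h2·(2M2+M3)/6=1667/2823
seg 3: a=1, c=M3/2=-4971/3764, d=(M4−M3)/(6·2)=4255/11292, b=Δ3−h3·(2M3+M4)/6=-4889/5646
seg 4: a=-3, c=M4/2=3539/3764, d=(M5−M4)/(6·1)=-3539/11292, b=Δ4−h4·(2M4+M5)/6=-9185/5646
t_q=7/2 → seg 1, τ=3/2; S=2+-7925/5646·τ+68/941·τ²+979/16938·τ³=3797/15056

  seg 0: a=5 b=-8741/5646 c=0 d=34/2823
  seg 1: a=2 b=-7925/5646 c=68/941 d=979/16938
  seg 2: a=0 b=1667/2823 c=1115/1882 d=-7201/22584
  seg 3: a=1 b=-4889/5646 c=-4971/3764 d=4255/11292
  seg 4: a=-3 b=-9185/5646 c=3539/3764 d=-3539/11292
S(7/2) = 3797/15056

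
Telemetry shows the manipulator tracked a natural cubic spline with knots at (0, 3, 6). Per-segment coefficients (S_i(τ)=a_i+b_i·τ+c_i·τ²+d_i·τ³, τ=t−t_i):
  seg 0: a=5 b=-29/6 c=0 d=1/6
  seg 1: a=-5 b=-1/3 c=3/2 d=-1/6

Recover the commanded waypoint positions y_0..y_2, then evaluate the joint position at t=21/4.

y_0=5 y_1=-5 y_2=3
S(21/4) = -7/128

y_0 = S_0(0) = a_0 = 5
y_1 = S_1(0) = a_1 = -5
y_2 = S_1(3) = 3
t_q=21/4 is in segment 1 (τ=9/4); S_1(τ)=-7/128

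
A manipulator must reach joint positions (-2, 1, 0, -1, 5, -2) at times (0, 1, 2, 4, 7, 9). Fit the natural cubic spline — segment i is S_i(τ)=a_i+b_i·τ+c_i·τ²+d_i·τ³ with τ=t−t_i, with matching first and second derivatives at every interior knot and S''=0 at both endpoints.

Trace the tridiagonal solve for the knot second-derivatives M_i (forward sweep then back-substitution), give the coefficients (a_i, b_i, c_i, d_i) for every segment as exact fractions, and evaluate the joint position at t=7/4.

Δ: Δ0=3, Δ1=-1, Δ2=-1/2, Δ3=2, Δ4=-7/2
row 1: diag=4, rhs=-24; c'=1/4, d'=-6
row 2: denom=6−1·1/4=23/4; d'=(3−1·-6)/(23/4)=36/23
row 3: denom=10−2·8/23=214/23; d'=(15−2·36/23)/(214/23)=273/214
row 4: denom=10−3·69/214=1933/214; d'=(-33−3·273/214)/(1933/214)=-7881/1933
back: M4=-7881/1933
back: M3=273/214−69/214·-7881/1933=5007/1933
back: M2=36/23−8/23·5007/1933=1284/1933
back: M1=-6−1/4·1284/1933=-11919/1933
M: M0=0, M1=-11919/1933, M2=1284/1933, M3=5007/1933, M4=-7881/1933, M5=0
seg 0: a=-2, c=M0/2=0, d=(M1−M0)/(6·1)=-3973/3866, b=Δ0−h0·(2M0+M1)/6=15571/3866
seg 1: a=1, c=M1/2=-11919/3866, d=(M2−M1)/(6·1)=4401/3866, b=Δ1−h1·(2M1+M2)/6=1826/1933
seg 2: a=0, c=M2/2=642/1933, d=(M3−M2)/(6·2)=1241/7732, b=Δ2−h2·(2M2+M3)/6=-6983/3866
seg 3: a=-1, c=M3/2=5007/3866, d=(M4−M3)/(6·3)=-716/1933, b=Δ3−h3·(2M3+M4)/6=5599/3866
seg 4: a=5, c=M4/2=-7881/3866, d=(M5−M4)/(6·2)=2627/7732, b=Δ4−h4·(2M4+M5)/6=-3023/3866
t_q=7/4 → seg 1, τ=3/4; S=1+1826/1933·τ+-11919/3866·τ²+4401/3866·τ³=112463/247424

  seg 0: a=-2 b=15571/3866 c=0 d=-3973/3866
  seg 1: a=1 b=1826/1933 c=-11919/3866 d=4401/3866
  seg 2: a=0 b=-6983/3866 c=642/1933 d=1241/7732
  seg 3: a=-1 b=5599/3866 c=5007/3866 d=-716/1933
  seg 4: a=5 b=-3023/3866 c=-7881/3866 d=2627/7732
S(7/4) = 112463/247424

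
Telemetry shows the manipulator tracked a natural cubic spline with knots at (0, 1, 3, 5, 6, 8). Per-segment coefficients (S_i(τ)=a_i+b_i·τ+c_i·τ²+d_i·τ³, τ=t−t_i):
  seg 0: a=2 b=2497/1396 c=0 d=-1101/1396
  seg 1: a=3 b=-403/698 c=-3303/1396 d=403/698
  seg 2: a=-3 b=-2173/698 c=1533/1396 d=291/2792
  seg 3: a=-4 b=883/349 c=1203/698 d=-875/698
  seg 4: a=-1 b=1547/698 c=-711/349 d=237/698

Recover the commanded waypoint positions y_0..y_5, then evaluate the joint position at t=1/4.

y_0=2 y_1=3 y_2=-3 y_3=-4 y_4=-1 y_5=-2
S(1/4) = 217539/89344

y_0 = S_0(0) = a_0 = 2
y_1 = S_1(0) = a_1 = 3
y_2 = S_2(0) = a_2 = -3
y_3 = S_3(0) = a_3 = -4
y_4 = S_4(0) = a_4 = -1
y_5 = S_4(2) = -2
t_q=1/4 is in segment 0 (τ=1/4); S_0(τ)=217539/89344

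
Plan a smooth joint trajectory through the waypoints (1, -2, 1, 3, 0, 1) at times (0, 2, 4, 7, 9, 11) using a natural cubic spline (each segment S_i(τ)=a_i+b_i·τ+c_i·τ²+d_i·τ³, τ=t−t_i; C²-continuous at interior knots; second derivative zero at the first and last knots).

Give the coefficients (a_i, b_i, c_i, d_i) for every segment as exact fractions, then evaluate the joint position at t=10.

  seg 0: a=1 b=-172/75 c=0 d=119/600
  seg 1: a=-2 b=13/150 c=119/100 d=-29/120
  seg 2: a=1 b=146/75 c=-13/50 d=-1/18
  seg 3: a=3 b=-167/150 c=-19/25 d=17/60
  seg 4: a=0 b=-113/150 c=47/50 d=-47/300
S(10) = 3/100

Δ: Δ0=-3/2, Δ1=3/2, Δ2=2/3, Δ3=-3/2, Δ4=1/2
row 1: diag=8, rhs=18; c'=1/4, d'=9/4
row 2: denom=10−2·1/4=19/2; d'=(-5−2·9/4)/(19/2)=-1
row 3: denom=10−3·6/19=172/19; d'=(-13−3·-1)/(172/19)=-95/86
row 4: denom=8−2·19/86=325/43; d'=(12−2·-95/86)/(325/43)=47/25
back: M4=47/25
back: M3=-95/86−19/86·47/25=-38/25
back: M2=-1−6/19·-38/25=-13/25
back: M1=9/4−1/4·-13/25=119/50
M: M0=0, M1=119/50, M2=-13/25, M3=-38/25, M4=47/25, M5=0
seg 0: a=1, c=M0/2=0, d=(M1−M0)/(6·2)=119/600, b=Δ0−h0·(2M0+M1)/6=-172/75
seg 1: a=-2, c=M1/2=119/100, d=(M2−M1)/(6·2)=-29/120, b=Δ1−h1·(2M1+M2)/6=13/150
seg 2: a=1, c=M2/2=-13/50, d=(M3−M2)/(6·3)=-1/18, b=Δ2−h2·(2M2+M3)/6=146/75
seg 3: a=3, c=M3/2=-19/25, d=(M4−M3)/(6·2)=17/60, b=Δ3−h3·(2M3+M4)/6=-167/150
seg 4: a=0, c=M4/2=47/50, d=(M5−M4)/(6·2)=-47/300, b=Δ4−h4·(2M4+M5)/6=-113/150
t_q=10 → seg 4, τ=1; S=0+-113/150·τ+47/50·τ²+-47/300·τ³=3/100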